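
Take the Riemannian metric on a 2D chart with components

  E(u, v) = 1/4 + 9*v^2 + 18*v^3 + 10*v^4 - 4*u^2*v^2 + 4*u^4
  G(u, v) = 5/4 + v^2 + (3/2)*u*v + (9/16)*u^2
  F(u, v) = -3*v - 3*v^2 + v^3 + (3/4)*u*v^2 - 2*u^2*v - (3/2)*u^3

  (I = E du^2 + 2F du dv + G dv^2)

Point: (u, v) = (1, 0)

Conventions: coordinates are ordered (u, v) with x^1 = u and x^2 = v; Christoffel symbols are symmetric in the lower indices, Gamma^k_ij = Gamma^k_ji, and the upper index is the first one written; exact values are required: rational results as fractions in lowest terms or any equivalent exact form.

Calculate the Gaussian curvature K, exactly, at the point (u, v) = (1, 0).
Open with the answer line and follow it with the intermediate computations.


Answer: K = -9616/121801

E = 17/4, F = -3/2, G = 29/16, EG - F^2 = 349/64 at the point
E_u = 16, E_v = 0, F_u = -9/2, F_v = -5, G_u = 9/8, G_v = 3/2
E_vv = 10, F_uv = -4, G_uu = 9/8
The intrinsic route: Brioschi's K = (det M1 - det M2)/(EG - F^2)^2.
M1 = [[-E_vv/2 + F_uv - G_uu/2, E_u/2, F_u - E_v/2], [F_v - G_u/2, E, F], [G_v/2, F, G]] = [[-153/16, 8, -9/2], [-89/16, 17/4, -3/2], [3/4, -3/2, 29/16]]; det M1 = -3781/1024
M2 = [[0, E_v/2, G_u/2], [E_v/2, E, F], [G_u/2, F, G]] = [[0, 0, 9/16], [0, 17/4, -3/2], [9/16, -3/2, 29/16]]; det M2 = -1377/1024
det M1 - det M2 = -601/256; K = -601/256 / (349/64)^2 = -9616/121801


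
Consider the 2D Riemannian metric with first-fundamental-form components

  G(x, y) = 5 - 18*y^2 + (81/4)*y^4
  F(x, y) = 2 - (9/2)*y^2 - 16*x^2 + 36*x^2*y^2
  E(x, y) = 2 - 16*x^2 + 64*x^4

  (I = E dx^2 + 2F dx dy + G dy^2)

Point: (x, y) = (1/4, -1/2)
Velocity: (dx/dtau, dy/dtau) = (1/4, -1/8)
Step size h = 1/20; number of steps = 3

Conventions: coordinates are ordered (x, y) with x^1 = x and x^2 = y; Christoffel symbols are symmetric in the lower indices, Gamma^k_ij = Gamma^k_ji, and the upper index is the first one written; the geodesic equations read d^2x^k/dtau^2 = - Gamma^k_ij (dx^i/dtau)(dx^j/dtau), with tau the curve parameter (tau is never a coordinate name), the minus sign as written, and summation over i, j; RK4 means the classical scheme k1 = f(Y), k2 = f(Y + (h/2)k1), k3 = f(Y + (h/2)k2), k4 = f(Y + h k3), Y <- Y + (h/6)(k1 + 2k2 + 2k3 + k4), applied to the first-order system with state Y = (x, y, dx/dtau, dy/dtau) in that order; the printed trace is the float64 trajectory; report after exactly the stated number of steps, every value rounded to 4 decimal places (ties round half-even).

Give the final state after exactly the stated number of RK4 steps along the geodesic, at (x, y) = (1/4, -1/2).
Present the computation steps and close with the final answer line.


f(Y) = (dx/dtau, dy/dtau, -Gamma^x_ij Y'^i Y'^j, -Gamma^y_ij Y'^i Y'^j) with the Gammas evaluated at the stage position; h = 0.050000; intermediate values shown to 6 dp
step 0: x = 0.2500, y = -0.5000, dx/dtau = 0.2500, dy/dtau = -0.1250
step 1:
  k1: at (x, y) = (0.250000, -0.500000), (dx/dtau, dy/dtau) = (0.250000, -0.125000); Gamma_xxx = -0.992248, Gamma_xxy = 0.000000, Gamma_xyy = 1.116279, Gamma_yxx = -1.736434, Gamma_yxy = 0.000000, Gamma_yyy = 1.953488; k1 = (0.250000, -0.125000, 0.044574, 0.078004)
  k2: at (x, y) = (0.256250, -0.503125), (dx/dtau, dy/dtau) = (0.251114, -0.123050); Gamma_xxx = -0.989704, Gamma_xxy = 0.000000, Gamma_xyy = 1.093049, Gamma_yxx = -1.794927, Gamma_yxy = 0.000000, Gamma_yyy = 1.982355; k2 = (0.251114, -0.123050, 0.045859, 0.083170)
  k3: at (x, y) = (0.256278, -0.503076), (dx/dtau, dy/dtau) = (0.251146, -0.122921); Gamma_xxx = -0.989436, Gamma_xxy = 0.000000, Gamma_xyy = 1.092529, Gamma_yxx = -1.795335, Gamma_yxy = 0.000000, Gamma_yyy = 1.982397; k3 = (0.251146, -0.122921, 0.045901, 0.083287)
  k4: at (x, y) = (0.262557, -0.506146), (dx/dtau, dy/dtau) = (0.252295, -0.120836); Gamma_xxx = -0.981910, Gamma_xxy = 0.000000, Gamma_xyy = 1.064746, Gamma_yxx = -1.854694, Gamma_yxy = 0.000000, Gamma_yyy = 2.011160; k4 = (0.252295, -0.120836, 0.046955, 0.088691)
  Y <- Y + (h/6)(k1 + 2k2 + 2k3 + k4): x = 0.2626, y = -0.5061, dx/dtau = 0.2523, dy/dtau = -0.1208
step 2:
  k1: at (x, y) = (0.262557, -0.506148), (dx/dtau, dy/dtau) = (0.252292, -0.120837); Gamma_xxx = -0.981920, Gamma_xxy = 0.000000, Gamma_xyy = 1.064763, Gamma_yxx = -1.854683, Gamma_yxy = 0.000000, Gamma_yyy = 2.011160; k1 = (0.252292, -0.120837, 0.046953, 0.088687)
  k2: at (x, y) = (0.268864, -0.509169), (dx/dtau, dy/dtau) = (0.253466, -0.118619); Gamma_xxx = -0.968887, Gamma_xxy = 0.000000, Gamma_xyy = 1.032108, Gamma_yxx = -1.914724, Gamma_yxy = 0.000000, Gamma_yyy = 2.039661; k2 = (0.253466, -0.118619, 0.047724, 0.094312)
  k3: at (x, y) = (0.268893, -0.509114), (dx/dtau, dy/dtau) = (0.253485, -0.118479); Gamma_xxx = -0.968539, Gamma_xxy = 0.000000, Gamma_xyy = 1.031512, Gamma_yxx = -1.915193, Gamma_yxy = 0.000000, Gamma_yyy = 2.039715; k3 = (0.253485, -0.118479, 0.047754, 0.094428)
  k4: at (x, y) = (0.275231, -0.512072), (dx/dtau, dy/dtau) = (0.254680, -0.116115); Gamma_xxx = -0.949294, Gamma_xxy = 0.000000, Gamma_xyy = 0.993475, Gamma_yxx = -1.975821, Gamma_yxy = 0.000000, Gamma_yyy = 2.067777; k4 = (0.254680, -0.116115, 0.048178, 0.100276)
  Y <- Y + (h/6)(k1 + 2k2 + 2k3 + k4): x = 0.2752, y = -0.5121, dx/dtau = 0.2547, dy/dtau = -0.1161
step 3:
  k1: at (x, y) = (0.275231, -0.512074), (dx/dtau, dy/dtau) = (0.254676, -0.116116); Gamma_xxx = -0.949304, Gamma_xxy = 0.000000, Gamma_xyy = 0.993491, Gamma_yxx = -1.975811, Gamma_yxy = 0.000000, Gamma_yyy = 2.067778; k1 = (0.254676, -0.116116, 0.048177, 0.100271)
  k2: at (x, y) = (0.281598, -0.514977), (dx/dtau, dy/dtau) = (0.255881, -0.113609); Gamma_xxx = -0.923253, Gamma_xxy = 0.000000, Gamma_xyy = 0.949734, Gamma_yxx = -2.036772, Gamma_yxy = 0.000000, Gamma_yyy = 2.095193; k2 = (0.255881, -0.113609, 0.048191, 0.106314)
  k3: at (x, y) = (0.281628, -0.514915), (dx/dtau, dy/dtau) = (0.255881, -0.113458); Gamma_xxx = -0.922818, Gamma_xxy = 0.000000, Gamma_xyy = 0.949070, Gamma_yxx = -2.037302, Gamma_yxy = 0.000000, Gamma_yyy = 2.095258; k3 = (0.255881, -0.113458, 0.048204, 0.106421)
  k4: at (x, y) = (0.288025, -0.517747), (dx/dtau, dy/dtau) = (0.257086, -0.110795); Gamma_xxx = -0.889191, Gamma_xxy = 0.000000, Gamma_xyy = 0.899095, Gamma_yxx = -2.098418, Gamma_yxy = 0.000000, Gamma_yyy = 2.121790; k4 = (0.257086, -0.110795, 0.047733, 0.112645)
  Y <- Y + (h/6)(k1 + 2k2 + 2k3 + k4): x = 0.2880, y = -0.5177, dx/dtau = 0.2571, dy/dtau = -0.1108

Answer: x = 0.2880, y = -0.5177, dx/dtau = 0.2571, dy/dtau = -0.1108


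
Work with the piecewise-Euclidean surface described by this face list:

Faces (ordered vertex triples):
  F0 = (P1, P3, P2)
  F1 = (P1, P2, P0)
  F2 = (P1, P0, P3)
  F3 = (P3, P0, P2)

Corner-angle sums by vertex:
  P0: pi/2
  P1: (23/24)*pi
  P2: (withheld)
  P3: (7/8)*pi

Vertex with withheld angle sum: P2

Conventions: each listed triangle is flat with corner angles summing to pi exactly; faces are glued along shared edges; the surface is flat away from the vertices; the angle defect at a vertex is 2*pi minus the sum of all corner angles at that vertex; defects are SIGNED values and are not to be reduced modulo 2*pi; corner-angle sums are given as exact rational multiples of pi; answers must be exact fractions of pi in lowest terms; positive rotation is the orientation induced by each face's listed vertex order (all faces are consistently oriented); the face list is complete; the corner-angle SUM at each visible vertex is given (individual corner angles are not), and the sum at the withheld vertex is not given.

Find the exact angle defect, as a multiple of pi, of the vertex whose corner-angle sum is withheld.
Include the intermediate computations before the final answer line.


V = 4, E = 6, F = 4; chi = V - E + F = 2
Gauss-Bonnet: total defect = 2*pi*chi = 4*pi; visible defects sum to (11/3)*pi

Answer: defect(P2) = pi/3


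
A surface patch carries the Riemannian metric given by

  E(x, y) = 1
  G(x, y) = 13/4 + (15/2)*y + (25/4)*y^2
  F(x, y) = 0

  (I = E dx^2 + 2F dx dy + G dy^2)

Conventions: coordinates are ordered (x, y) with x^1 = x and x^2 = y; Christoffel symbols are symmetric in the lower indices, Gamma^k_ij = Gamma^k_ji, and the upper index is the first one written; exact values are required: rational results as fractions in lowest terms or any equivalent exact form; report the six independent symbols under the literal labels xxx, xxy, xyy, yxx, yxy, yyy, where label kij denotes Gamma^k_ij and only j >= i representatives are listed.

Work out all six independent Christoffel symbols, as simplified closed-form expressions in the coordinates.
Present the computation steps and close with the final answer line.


E = 1; F = 0; G = 13/4 + (15/2)*y + (25/4)*y^2
Gamma^k_ij = (1/2) g^{kl} (d_i g_jl + d_j g_il - d_l g_ij), with g^inv = (1/(EG-F^2)) [[G, -F], [-F, E]]
first partials: E_x = 0, E_y = 0, F_x = 0, F_y = 0, G_x = 0, G_y = 15/2 + (25/2)*y
D = EG - F^2 = 13/4 + (15/2)*y + (25/4)*y^2
expanded: Gamma^x_xx = (G E_x - 2F F_x + F E_y)/(2D), Gamma^x_xy = (G E_y - F G_x)/(2D), Gamma^x_yy = (2G F_y - G G_x - F G_y)/(2D), Gamma^y_xx = (2E F_x - E E_y - F E_x)/(2D), Gamma^y_xy = (E G_x - F E_y)/(2D), Gamma^y_yy = (E G_y - 2F F_y + F G_x)/(2D); substitute and cancel common factors

Answer: Gamma_xxx = 0, Gamma_xxy = 0, Gamma_xyy = 0, Gamma_yxx = 0, Gamma_yxy = 0, Gamma_yyy = (25*y + 15)/(25*y^2 + 30*y + 13)


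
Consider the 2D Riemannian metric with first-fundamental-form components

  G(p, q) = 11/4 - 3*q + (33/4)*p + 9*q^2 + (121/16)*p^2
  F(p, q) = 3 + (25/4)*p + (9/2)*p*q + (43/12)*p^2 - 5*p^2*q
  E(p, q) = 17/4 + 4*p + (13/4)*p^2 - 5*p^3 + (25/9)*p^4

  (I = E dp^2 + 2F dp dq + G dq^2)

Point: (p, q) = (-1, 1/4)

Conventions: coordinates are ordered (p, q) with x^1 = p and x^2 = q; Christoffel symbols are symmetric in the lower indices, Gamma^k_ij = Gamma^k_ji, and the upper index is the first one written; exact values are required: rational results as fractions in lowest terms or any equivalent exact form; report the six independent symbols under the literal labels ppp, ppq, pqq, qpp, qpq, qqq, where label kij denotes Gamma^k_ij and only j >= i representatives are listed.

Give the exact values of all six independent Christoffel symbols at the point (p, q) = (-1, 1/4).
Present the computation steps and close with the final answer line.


E = 203/18, F = -49/24, G = 15/8 at the point
E_p = -515/18, E_q = 0, F_p = 65/24, F_q = -19/2, G_p = -55/8, G_q = 3/2
EG - F^2 = 9779/576;  g^inv = (576/9779) * [[15/8, 49/24], [49/24, 203/18]]
first-kind symbols [ij,l] = (1/2)(d_i g_jl + d_j g_il - d_l g_ij): [pp,p] = E_p/2 = -515/36, [pp,q] = F_p - E_q/2 = 65/24, [pq,p] = E_q/2 = 0, [pq,q] = G_p/2 = -55/16, [qq,p] = F_q - G_p/2 = -97/16, [qq,q] = G_q/2 = 3/4
Gamma^p_ij = (G*[ij,p] - F*[ij,q])/(EG - F^2), Gamma^q_ij = (E*[ij,q] - F*[ij,p])/(EG - F^2)

Answer: Gamma_ppp = -1115/889, Gamma_ppq = -105/254, Gamma_pqq = -11331/19558, Gamma_qpp = 10/127, Gamma_qpq = -290/127, Gamma_qqq = -645/2794


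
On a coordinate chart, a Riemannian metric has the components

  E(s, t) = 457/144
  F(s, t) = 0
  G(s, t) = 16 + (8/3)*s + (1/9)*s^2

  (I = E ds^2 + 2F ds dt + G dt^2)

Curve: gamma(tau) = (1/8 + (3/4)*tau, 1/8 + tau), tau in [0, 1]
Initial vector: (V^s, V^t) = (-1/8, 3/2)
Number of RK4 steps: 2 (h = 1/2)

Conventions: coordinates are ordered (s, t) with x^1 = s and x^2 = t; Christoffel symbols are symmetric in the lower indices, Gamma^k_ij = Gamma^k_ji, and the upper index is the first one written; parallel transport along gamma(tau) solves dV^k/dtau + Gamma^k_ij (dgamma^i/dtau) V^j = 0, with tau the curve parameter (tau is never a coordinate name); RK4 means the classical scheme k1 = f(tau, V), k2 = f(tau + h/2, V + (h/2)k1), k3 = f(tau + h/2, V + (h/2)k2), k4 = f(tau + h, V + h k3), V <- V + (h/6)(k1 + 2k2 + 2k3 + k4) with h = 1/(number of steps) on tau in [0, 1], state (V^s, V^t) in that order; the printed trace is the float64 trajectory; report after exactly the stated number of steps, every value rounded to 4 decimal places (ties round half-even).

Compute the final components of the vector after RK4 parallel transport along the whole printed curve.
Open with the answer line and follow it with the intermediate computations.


Answer: V^s = 0.5102, V^t = 1.3976

gamma'(tau) = (3/4, 1); f(tau, V)^k = -Gamma^k_ij(gamma(tau)) gamma'^i(tau) V^j; h = 1/2; intermediate values shown to 6 dp
curve data and Christoffel symbols at the stage parameters:
  tau = 0.000000: gamma = (0.125000, 0.125000), gamma' = (0.750000, 1.000000); Gamma_sss = 0.000000, Gamma_sst = 0.000000, Gamma_stt = -0.424508, Gamma_tss = 0.000000, Gamma_tst = 0.082474, Gamma_ttt = 0.000000
  tau = 0.250000: gamma = (0.312500, 0.375000), gamma' = (0.750000, 1.000000); Gamma_sss = 0.000000, Gamma_sst = 0.000000, Gamma_stt = -0.431072, Gamma_tss = 0.000000, Gamma_tst = 0.081218, Gamma_ttt = 0.000000
  tau = 0.500000: gamma = (0.500000, 0.625000), gamma' = (0.750000, 1.000000); Gamma_sss = 0.000000, Gamma_sst = 0.000000, Gamma_stt = -0.437637, Gamma_tss = 0.000000, Gamma_tst = 0.080000, Gamma_ttt = 0.000000
  tau = 0.750000: gamma = (0.687500, 0.875000), gamma' = (0.750000, 1.000000); Gamma_sss = 0.000000, Gamma_sst = 0.000000, Gamma_stt = -0.444201, Gamma_tss = 0.000000, Gamma_tst = 0.078818, Gamma_ttt = 0.000000
  tau = 1.000000: gamma = (0.875000, 1.125000), gamma' = (0.750000, 1.000000); Gamma_sss = 0.000000, Gamma_sst = 0.000000, Gamma_stt = -0.450766, Gamma_tss = 0.000000, Gamma_tst = 0.077670, Gamma_ttt = 0.000000
step 0: V^s = -0.1250, V^t = 1.5000
step 1: k1 = (0.636761, -0.082474), k2 = (0.637720, -0.092891), k3 = (0.636598, -0.092752), k4 = (0.636159, -0.102681); V <- V + (h/6)(k1 + 2k2 + 2k3 + k4): V^s = 0.1935, V^t = 1.4536
step 2: k1 = (0.636162, -0.102695), k2 = (0.634300, -0.112195), k3 = (0.633245, -0.112018), k4 = (0.630000, -0.121033); V <- V + (h/6)(k1 + 2k2 + 2k3 + k4): V^s = 0.5102, V^t = 1.3976


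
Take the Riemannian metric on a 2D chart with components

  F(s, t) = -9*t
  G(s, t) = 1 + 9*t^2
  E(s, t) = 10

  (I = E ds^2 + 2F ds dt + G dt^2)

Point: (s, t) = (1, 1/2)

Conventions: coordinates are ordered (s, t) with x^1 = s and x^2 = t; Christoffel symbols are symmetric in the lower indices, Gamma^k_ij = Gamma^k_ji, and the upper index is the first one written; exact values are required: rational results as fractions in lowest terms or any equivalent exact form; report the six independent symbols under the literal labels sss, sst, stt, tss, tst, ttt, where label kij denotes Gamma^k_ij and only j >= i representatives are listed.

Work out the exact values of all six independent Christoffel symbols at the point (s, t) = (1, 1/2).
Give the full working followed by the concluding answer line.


E = 10, F = -9/2, G = 13/4 at the point
E_s = 0, E_t = 0, F_s = 0, F_t = -9, G_s = 0, G_t = 9
EG - F^2 = 49/4;  g^inv = (4/49) * [[13/4, 9/2], [9/2, 10]]
first-kind symbols [ij,l] = (1/2)(d_i g_jl + d_j g_il - d_l g_ij): [ss,s] = E_s/2 = 0, [ss,t] = F_s - E_t/2 = 0, [st,s] = E_t/2 = 0, [st,t] = G_s/2 = 0, [tt,s] = F_t - G_s/2 = -9, [tt,t] = G_t/2 = 9/2
Gamma^s_ij = (G*[ij,s] - F*[ij,t])/(EG - F^2), Gamma^t_ij = (E*[ij,t] - F*[ij,s])/(EG - F^2)

Answer: Gamma_sss = 0, Gamma_sst = 0, Gamma_stt = -36/49, Gamma_tss = 0, Gamma_tst = 0, Gamma_ttt = 18/49


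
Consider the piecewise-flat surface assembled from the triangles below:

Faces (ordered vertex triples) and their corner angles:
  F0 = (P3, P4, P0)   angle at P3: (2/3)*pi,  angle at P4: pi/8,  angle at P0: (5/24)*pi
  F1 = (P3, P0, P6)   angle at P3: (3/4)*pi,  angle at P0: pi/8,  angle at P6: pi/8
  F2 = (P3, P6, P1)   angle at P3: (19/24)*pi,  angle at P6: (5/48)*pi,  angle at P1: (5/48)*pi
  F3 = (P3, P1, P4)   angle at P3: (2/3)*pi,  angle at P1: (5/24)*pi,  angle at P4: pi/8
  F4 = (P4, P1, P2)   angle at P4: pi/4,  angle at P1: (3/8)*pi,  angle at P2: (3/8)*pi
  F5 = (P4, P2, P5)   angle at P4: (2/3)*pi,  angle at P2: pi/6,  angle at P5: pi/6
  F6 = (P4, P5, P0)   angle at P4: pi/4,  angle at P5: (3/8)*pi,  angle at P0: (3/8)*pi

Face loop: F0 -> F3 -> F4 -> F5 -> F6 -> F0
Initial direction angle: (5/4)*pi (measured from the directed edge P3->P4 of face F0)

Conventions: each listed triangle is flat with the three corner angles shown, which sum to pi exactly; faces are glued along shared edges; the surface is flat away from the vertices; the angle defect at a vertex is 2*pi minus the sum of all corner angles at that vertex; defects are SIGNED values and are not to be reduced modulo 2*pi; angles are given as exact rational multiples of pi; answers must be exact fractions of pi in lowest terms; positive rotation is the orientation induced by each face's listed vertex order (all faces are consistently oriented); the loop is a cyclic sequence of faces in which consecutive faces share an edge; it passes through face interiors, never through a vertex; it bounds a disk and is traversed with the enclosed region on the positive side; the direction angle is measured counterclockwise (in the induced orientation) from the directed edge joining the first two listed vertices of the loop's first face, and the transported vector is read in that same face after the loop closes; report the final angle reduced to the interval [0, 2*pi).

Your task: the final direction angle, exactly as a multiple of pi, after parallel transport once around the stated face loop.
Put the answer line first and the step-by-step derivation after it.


Answer: final direction angle = (11/6)*pi

enclosed vertex P4: corner angles sum to (17/12)*pi, defect = 2*pi - (17/12)*pi = (7/12)*pi
by Gauss-Bonnet the loop rotates the vector by the enclosed defect sum (positive orientation, mod 2*pi)
final angle = (5/4)*pi + (7/12)*pi = (11/6)*pi (mod 2*pi)


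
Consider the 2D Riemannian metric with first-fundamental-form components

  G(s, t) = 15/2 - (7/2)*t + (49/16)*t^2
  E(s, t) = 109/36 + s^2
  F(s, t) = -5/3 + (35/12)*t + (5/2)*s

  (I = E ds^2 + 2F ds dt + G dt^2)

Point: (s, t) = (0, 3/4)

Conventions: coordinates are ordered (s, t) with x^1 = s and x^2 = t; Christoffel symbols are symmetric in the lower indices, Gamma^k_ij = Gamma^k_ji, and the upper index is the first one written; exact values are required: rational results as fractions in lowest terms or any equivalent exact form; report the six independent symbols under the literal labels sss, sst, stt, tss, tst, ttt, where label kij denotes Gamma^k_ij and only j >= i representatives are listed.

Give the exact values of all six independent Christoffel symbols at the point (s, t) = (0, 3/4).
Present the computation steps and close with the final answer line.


E = 109/36, F = 25/48, G = 1689/256 at the point
E_s = 0, E_t = 0, F_s = 5/2, F_t = 35/12, G_s = 0, G_t = 35/32
EG - F^2 = 181601/9216;  g^inv = (9216/181601) * [[1689/256, -25/48], [-25/48, 109/36]]
first-kind symbols [ij,l] = (1/2)(d_i g_jl + d_j g_il - d_l g_ij): [ss,s] = E_s/2 = 0, [ss,t] = F_s - E_t/2 = 5/2, [st,s] = E_t/2 = 0, [st,t] = G_s/2 = 0, [tt,s] = F_t - G_s/2 = 35/12, [tt,t] = G_t/2 = 35/64
Gamma^s_ij = (G*[ij,s] - F*[ij,t])/(EG - F^2), Gamma^t_ij = (E*[ij,t] - F*[ij,s])/(EG - F^2)

Answer: Gamma_sss = -12000/181601, Gamma_sst = 0, Gamma_stt = 24960/25943, Gamma_tss = 69760/181601, Gamma_tst = 0, Gamma_ttt = 180/25943


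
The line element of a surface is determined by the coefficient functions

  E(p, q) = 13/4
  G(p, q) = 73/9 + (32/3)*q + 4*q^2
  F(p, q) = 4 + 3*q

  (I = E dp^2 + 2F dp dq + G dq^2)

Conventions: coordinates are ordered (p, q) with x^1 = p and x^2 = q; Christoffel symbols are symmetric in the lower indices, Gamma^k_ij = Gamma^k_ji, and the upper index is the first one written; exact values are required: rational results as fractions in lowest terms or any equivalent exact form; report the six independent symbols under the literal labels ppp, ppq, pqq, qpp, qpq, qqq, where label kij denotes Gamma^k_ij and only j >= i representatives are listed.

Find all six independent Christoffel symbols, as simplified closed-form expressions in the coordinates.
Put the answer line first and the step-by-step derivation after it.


Answer: Gamma_ppp = 0, Gamma_ppq = 0, Gamma_pqq = 108/(144*q^2 + 384*q + 373), Gamma_qpp = 0, Gamma_qpq = 0, Gamma_qqq = (144*q + 192)/(144*q^2 + 384*q + 373)

E = 13/4; F = 4 + 3*q; G = 73/9 + (32/3)*q + 4*q^2
Gamma^k_ij = (1/2) g^{kl} (d_i g_jl + d_j g_il - d_l g_ij), with g^inv = (1/(EG-F^2)) [[G, -F], [-F, E]]
first partials: E_p = 0, E_q = 0, F_p = 0, F_q = 3, G_p = 0, G_q = 32/3 + 8*q
D = EG - F^2 = 373/36 + (32/3)*q + 4*q^2
expanded: Gamma^p_pp = (G E_p - 2F F_p + F E_q)/(2D), Gamma^p_pq = (G E_q - F G_p)/(2D), Gamma^p_qq = (2G F_q - G G_p - F G_q)/(2D), Gamma^q_pp = (2E F_p - E E_q - F E_p)/(2D), Gamma^q_pq = (E G_p - F E_q)/(2D), Gamma^q_qq = (E G_q - 2F F_q + F G_p)/(2D); substitute and cancel common factors


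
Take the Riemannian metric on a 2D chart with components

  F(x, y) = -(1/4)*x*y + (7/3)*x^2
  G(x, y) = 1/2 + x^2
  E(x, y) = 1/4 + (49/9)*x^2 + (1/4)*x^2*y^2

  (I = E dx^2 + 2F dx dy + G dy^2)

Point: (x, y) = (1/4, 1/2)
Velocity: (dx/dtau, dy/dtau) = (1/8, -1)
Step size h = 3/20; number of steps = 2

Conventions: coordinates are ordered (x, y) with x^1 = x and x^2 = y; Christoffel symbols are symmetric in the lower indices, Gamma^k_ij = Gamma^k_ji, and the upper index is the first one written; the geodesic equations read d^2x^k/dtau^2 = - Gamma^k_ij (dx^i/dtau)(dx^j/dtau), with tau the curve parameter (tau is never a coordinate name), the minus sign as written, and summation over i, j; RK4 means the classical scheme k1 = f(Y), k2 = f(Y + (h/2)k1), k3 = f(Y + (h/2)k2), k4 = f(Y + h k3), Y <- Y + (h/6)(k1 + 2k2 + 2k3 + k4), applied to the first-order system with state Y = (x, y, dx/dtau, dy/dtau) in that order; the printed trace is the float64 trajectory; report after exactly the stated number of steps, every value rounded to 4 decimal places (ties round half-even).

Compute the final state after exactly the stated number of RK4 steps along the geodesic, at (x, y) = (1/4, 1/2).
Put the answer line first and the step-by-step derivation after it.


Answer: x = 0.3081, y = 0.1995, dx/dtau = 0.2560, dy/dtau = -1.0032

f(Y) = (dx/dtau, dy/dtau, -Gamma^x_ij Y'^i Y'^j, -Gamma^y_ij Y'^i Y'^j) with the Gammas evaluated at the stage position; h = 0.150000; intermediate values shown to 6 dp
step 0: x = 0.2500, y = 0.5000, dx/dtau = 0.1250, dy/dtau = -1.0000
step 1:
  k1: at (x, y) = (0.250000, 0.500000), (dx/dtau, dy/dtau) = (0.125000, -1.000000); Gamma_xxx = 2.042832, Gamma_xxy = -0.075526, Gamma_xyy = -0.547436, Gamma_yxx = 1.421831, Gamma_yxy = 0.459829, Gamma_yyy = 0.111515; k1 = (0.125000, -1.000000, 0.496635, -0.018774)
  k2: at (x, y) = (0.259375, 0.425000), (dx/dtau, dy/dtau) = (0.162248, -1.001408); Gamma_xxx = 1.989849, Gamma_xxy = -0.088210, Gamma_xyy = -0.549719, Gamma_yxx = 1.479877, Gamma_yxy = 0.477354, Gamma_yyy = 0.125412; k2 = (0.162248, -1.001408, 0.470223, -0.009605)
  k3: at (x, y) = (0.262169, 0.424894), (dx/dtau, dy/dtau) = (0.160267, -1.000720); Gamma_xxx = 1.979373, Gamma_xxy = -0.090187, Gamma_xyy = -0.549454, Gamma_yxx = 1.490347, Gamma_yxy = 0.481985, Gamma_yyy = 0.128035; k3 = (0.160267, -1.000720, 0.470476, -0.011896)
  k4: at (x, y) = (0.274040, 0.349892), (dx/dtau, dy/dtau) = (0.195571, -1.001784); Gamma_xxx = 1.913095, Gamma_xxy = -0.105421, Gamma_xyy = -0.551271, Gamma_yxx = 1.557024, Gamma_yxy = 0.504237, Gamma_yyy = 0.144991; k4 = (0.195571, -1.001784, 0.438759, -0.007481)
  Y <- Y + (h/6)(k1 + 2k2 + 2k3 + k4): x = 0.2741, y = 0.3498, dx/dtau = 0.1954, dy/dtau = -1.0017
step 2:
  k1: at (x, y) = (0.274140, 0.349849), (dx/dtau, dy/dtau) = (0.195420, -1.001731); Gamma_xxx = 1.912679, Gamma_xxy = -0.105499, Gamma_xyy = -0.551260, Gamma_yxx = 1.557402, Gamma_yxy = 0.504406, Gamma_yyy = 0.145091; k1 = (0.195420, -1.001731, 0.438823, -0.007586)
  k2: at (x, y) = (0.288796, 0.274719), (dx/dtau, dy/dtau) = (0.228332, -1.002300); Gamma_xxx = 1.831212, Gamma_xxy = -0.123662, Gamma_xyy = -0.552572, Gamma_yxx = 1.633967, Gamma_yxy = 0.532066, Gamma_yyy = 0.165537; k2 = (0.228332, -1.002300, 0.403044, -0.007953)
  k3: at (x, y) = (0.291265, 0.274676), (dx/dtau, dy/dtau) = (0.225648, -1.002328); Gamma_xxx = 1.820558, Gamma_xxy = -0.125577, Gamma_xyy = -0.552193, Gamma_yxx = 1.642816, Gamma_yxy = 0.536238, Gamma_yyy = 0.168016; k3 = (0.225648, -1.002328, 0.405265, -0.009881)
  k4: at (x, y) = (0.307987, 0.199500), (dx/dtau, dy/dtau) = (0.256210, -1.003214); Gamma_xxx = 1.725603, Gamma_xxy = -0.146409, Gamma_xyy = -0.553086, Gamma_yxx = 1.726880, Gamma_yxy = 0.568445, Gamma_yyy = 0.191507; k4 = (0.256210, -1.003214, 0.368108, -0.013880)
  Y <- Y + (h/6)(k1 + 2k2 + 2k3 + k4): x = 0.3081, y = 0.1995, dx/dtau = 0.2560, dy/dtau = -1.0032


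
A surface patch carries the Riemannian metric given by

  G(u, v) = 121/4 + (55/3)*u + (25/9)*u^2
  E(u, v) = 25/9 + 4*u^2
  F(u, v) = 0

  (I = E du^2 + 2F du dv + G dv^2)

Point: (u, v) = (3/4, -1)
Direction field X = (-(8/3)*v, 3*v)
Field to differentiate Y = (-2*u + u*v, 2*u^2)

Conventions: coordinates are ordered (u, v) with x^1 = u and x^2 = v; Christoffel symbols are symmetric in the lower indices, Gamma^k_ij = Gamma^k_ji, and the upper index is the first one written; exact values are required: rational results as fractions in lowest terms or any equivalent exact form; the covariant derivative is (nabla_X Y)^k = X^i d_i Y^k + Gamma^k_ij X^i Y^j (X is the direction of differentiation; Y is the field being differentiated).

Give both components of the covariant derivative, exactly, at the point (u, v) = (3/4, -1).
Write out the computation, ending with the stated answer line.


E = 181/36, F = 0, G = 729/16 at the point
E_u = 6, E_v = 0, F_u = 0, F_v = 0, G_u = 45/2, G_v = 0
EG - F^2 = 14661/64;  g^inv = (64/14661) * [[729/16, 0], [0, 181/36]]
first-kind symbols [ij,l] = (1/2)(d_i g_jl + d_j g_il - d_l g_ij): [uu,u] = E_u/2 = 3, [uu,v] = F_u - E_v/2 = 0, [uv,u] = E_v/2 = 0, [uv,v] = G_u/2 = 45/4, [vv,u] = F_v - G_u/2 = -45/4, [vv,v] = G_v/2 = 0
Gamma^u_ij = (G*[ij,u] - F*[ij,v])/(EG - F^2), Gamma^v_ij = (E*[ij,v] - F*[ij,u])/(EG - F^2)
Gamma_uuu = 108/181, Gamma_uuv = 0, Gamma_uvv = -405/181, Gamma_vuu = 0, Gamma_vuv = 20/81, Gamma_vvv = 0
X = (8/3, -3), Y = (-9/4, 9/8) at the point

Answer: (nabla_X Y)^u = -9091/1448, (nabla_X Y)^v = 281/27


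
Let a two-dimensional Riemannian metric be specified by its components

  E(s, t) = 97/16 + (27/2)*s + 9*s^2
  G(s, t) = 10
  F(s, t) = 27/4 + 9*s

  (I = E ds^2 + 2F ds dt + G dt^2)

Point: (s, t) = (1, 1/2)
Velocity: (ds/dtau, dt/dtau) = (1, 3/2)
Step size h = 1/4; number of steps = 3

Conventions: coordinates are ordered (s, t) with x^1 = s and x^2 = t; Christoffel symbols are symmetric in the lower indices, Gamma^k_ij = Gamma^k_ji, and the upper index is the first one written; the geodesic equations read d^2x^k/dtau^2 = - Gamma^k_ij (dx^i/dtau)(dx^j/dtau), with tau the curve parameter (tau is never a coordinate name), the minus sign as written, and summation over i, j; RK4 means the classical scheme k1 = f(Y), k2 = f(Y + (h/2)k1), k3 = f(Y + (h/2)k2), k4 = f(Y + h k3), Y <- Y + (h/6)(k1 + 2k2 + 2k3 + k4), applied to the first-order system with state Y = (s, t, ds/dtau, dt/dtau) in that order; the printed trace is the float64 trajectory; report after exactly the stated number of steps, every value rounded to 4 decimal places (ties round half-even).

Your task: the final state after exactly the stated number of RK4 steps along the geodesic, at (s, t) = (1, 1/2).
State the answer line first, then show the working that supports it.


Answer: s = 1.6570, t = 1.5772, ds/dtau = 0.7775, dt/dtau = 1.3908

f(Y) = (ds/dtau, dt/dtau, -Gamma^s_ij Y'^i Y'^j, -Gamma^t_ij Y'^i Y'^j) with the Gammas evaluated at the stage position; h = 0.250000; intermediate values shown to 6 dp
step 0: s = 1.0000, t = 0.5000, ds/dtau = 1.0000, dt/dtau = 1.5000
step 1:
  k1: at (s, t) = (1.000000, 0.500000), (ds/dtau, dt/dtau) = (1.000000, 1.500000); Gamma_sss = 0.419301, Gamma_sst = 0.000000, Gamma_stt = 0.000000, Gamma_tss = 0.239601, Gamma_tst = 0.000000, Gamma_ttt = 0.000000; k1 = (1.000000, 1.500000, -0.419301, -0.239601)
  k2: at (s, t) = (1.125000, 0.687500), (ds/dtau, dt/dtau) = (0.947587, 1.470050); Gamma_sss = 0.405253, Gamma_sst = 0.000000, Gamma_stt = 0.000000, Gamma_tss = 0.216135, Gamma_tst = 0.000000, Gamma_ttt = 0.000000; k2 = (0.947587, 1.470050, -0.363886, -0.194072)
  k3: at (s, t) = (1.118448, 0.683756), (ds/dtau, dt/dtau) = (0.954514, 1.475741); Gamma_sss = 0.405989, Gamma_sst = 0.000000, Gamma_stt = 0.000000, Gamma_tss = 0.217287, Gamma_tst = 0.000000, Gamma_ttt = 0.000000; k3 = (0.954514, 1.475741, -0.369896, -0.197970)
  k4: at (s, t) = (1.238629, 0.868935), (ds/dtau, dt/dtau) = (0.907526, 1.450508); Gamma_sss = 0.392563, Gamma_sst = 0.000000, Gamma_stt = 0.000000, Gamma_tss = 0.197404, Gamma_tst = 0.000000, Gamma_ttt = 0.000000; k4 = (0.907526, 1.450508, -0.323316, -0.162583)
  Y <- Y + (h/6)(k1 + 2k2 + 2k3 + k4): s = 1.2380, t = 0.8684, ds/dtau = 0.9079, dt/dtau = 1.4506
step 2:
  k1: at (s, t) = (1.237989, 0.868420), (ds/dtau, dt/dtau) = (0.907909, 1.450572); Gamma_sss = 0.392634, Gamma_sst = 0.000000, Gamma_stt = 0.000000, Gamma_tss = 0.197503, Gamma_tst = 0.000000, Gamma_ttt = 0.000000; k1 = (0.907909, 1.450572, -0.323648, -0.162802)
  k2: at (s, t) = (1.351477, 1.049742), (ds/dtau, dt/dtau) = (0.867453, 1.430222); Gamma_sss = 0.380198, Gamma_sst = 0.000000, Gamma_stt = 0.000000, Gamma_tss = 0.180920, Gamma_tst = 0.000000, Gamma_ttt = 0.000000; k2 = (0.867453, 1.430222, -0.286090, -0.136137)
  k3: at (s, t) = (1.346420, 1.047198), (ds/dtau, dt/dtau) = (0.872148, 1.433555); Gamma_sss = 0.380746, Gamma_sst = 0.000000, Gamma_stt = 0.000000, Gamma_tss = 0.181617, Gamma_tst = 0.000000, Gamma_ttt = 0.000000; k3 = (0.872148, 1.433555, -0.289611, -0.138146)
  k4: at (s, t) = (1.456026, 1.226809), (ds/dtau, dt/dtau) = (0.835506, 1.416036); Gamma_sss = 0.369045, Gamma_sst = 0.000000, Gamma_stt = 0.000000, Gamma_tss = 0.167290, Gamma_tst = 0.000000, Gamma_ttt = 0.000000; k4 = (0.835506, 1.416036, -0.257620, -0.116780)
  Y <- Y + (h/6)(k1 + 2k2 + 2k3 + k4): s = 1.4556, t = 1.2265, ds/dtau = 0.8357, dt/dtau = 1.4161
step 3:
  k1: at (s, t) = (1.455598, 1.226510), (ds/dtau, dt/dtau) = (0.835715, 1.416066); Gamma_sss = 0.369090, Gamma_sst = 0.000000, Gamma_stt = 0.000000, Gamma_tss = 0.167342, Gamma_tst = 0.000000, Gamma_ttt = 0.000000; k1 = (0.835715, 1.416066, -0.257779, -0.116875)
  k2: at (s, t) = (1.560062, 1.403519), (ds/dtau, dt/dtau) = (0.803492, 1.401457); Gamma_sss = 0.358288, Gamma_sst = 0.000000, Gamma_stt = 0.000000, Gamma_tss = 0.155099, Gamma_tst = 0.000000, Gamma_ttt = 0.000000; k2 = (0.803492, 1.401457, -0.231311, -0.100132)
  k3: at (s, t) = (1.556034, 1.401693), (ds/dtau, dt/dtau) = (0.806801, 1.403550); Gamma_sss = 0.358698, Gamma_sst = 0.000000, Gamma_stt = 0.000000, Gamma_tss = 0.155547, Gamma_tst = 0.000000, Gamma_ttt = 0.000000; k3 = (0.806801, 1.403550, -0.233486, -0.101250)
  k4: at (s, t) = (1.657298, 1.577398), (ds/dtau, dt/dtau) = (0.777343, 1.390754); Gamma_sss = 0.348571, Gamma_sst = 0.000000, Gamma_stt = 0.000000, Gamma_tss = 0.144798, Gamma_tst = 0.000000, Gamma_ttt = 0.000000; k4 = (0.777343, 1.390754, -0.210628, -0.087496)
  Y <- Y + (h/6)(k1 + 2k2 + 2k3 + k4): s = 1.6570, t = 1.5772, ds/dtau = 0.7775, dt/dtau = 1.3908


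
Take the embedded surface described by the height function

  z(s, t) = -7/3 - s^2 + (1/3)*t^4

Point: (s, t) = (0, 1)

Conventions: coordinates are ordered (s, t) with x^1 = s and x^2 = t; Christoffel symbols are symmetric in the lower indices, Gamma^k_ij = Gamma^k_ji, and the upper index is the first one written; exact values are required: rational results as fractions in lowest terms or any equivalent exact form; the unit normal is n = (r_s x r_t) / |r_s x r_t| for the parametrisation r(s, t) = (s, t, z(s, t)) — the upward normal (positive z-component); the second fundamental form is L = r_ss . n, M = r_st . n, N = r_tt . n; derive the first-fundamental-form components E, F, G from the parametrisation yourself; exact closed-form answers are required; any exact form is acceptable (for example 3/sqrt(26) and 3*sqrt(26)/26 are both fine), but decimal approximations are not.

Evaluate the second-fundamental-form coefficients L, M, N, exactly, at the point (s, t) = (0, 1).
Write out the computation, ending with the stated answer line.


z_s = 0, z_t = 4/3, z_ss = -2, z_st = 0, z_tt = 4
E = 1, F = 0, G = 25/9; answer radicand W^2 = 25/9
unnormalised second-form numerators: l = -2, m = 0, n = 4; L = l/sqrt(25/9), and similarly M = m/sqrt(W^2), N = n/sqrt(W^2)

Answer: L = -6/5, M = 0, N = 12/5


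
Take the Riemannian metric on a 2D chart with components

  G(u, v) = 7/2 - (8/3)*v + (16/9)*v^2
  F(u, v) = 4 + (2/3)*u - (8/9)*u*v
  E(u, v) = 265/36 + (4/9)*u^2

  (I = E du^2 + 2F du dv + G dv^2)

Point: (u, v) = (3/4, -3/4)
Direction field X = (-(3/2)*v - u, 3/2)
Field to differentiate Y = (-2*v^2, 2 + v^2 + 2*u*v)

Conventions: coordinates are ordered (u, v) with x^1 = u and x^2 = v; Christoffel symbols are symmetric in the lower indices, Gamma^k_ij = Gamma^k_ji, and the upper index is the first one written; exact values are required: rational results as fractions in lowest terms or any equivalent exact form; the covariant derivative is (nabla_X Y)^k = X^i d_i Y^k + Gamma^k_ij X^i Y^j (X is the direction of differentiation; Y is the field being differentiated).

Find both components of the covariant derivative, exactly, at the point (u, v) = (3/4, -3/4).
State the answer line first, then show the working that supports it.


Answer: (nabla_X Y)^u = 151407/28192, (nabla_X Y)^v = -15529/7048

E = 137/18, F = 5, G = 13/2 at the point
E_u = 2/3, E_v = 0, F_u = 4/3, F_v = -2/3, G_u = 0, G_v = -16/3
EG - F^2 = 881/36;  g^inv = (36/881) * [[13/2, -5], [-5, 137/18]]
first-kind symbols [ij,l] = (1/2)(d_i g_jl + d_j g_il - d_l g_ij): [uu,u] = E_u/2 = 1/3, [uu,v] = F_u - E_v/2 = 4/3, [uv,u] = E_v/2 = 0, [uv,v] = G_u/2 = 0, [vv,u] = F_v - G_u/2 = -2/3, [vv,v] = G_v/2 = -8/3
Gamma^u_ij = (G*[ij,u] - F*[ij,v])/(EG - F^2), Gamma^v_ij = (E*[ij,v] - F*[ij,u])/(EG - F^2)
Gamma_uuu = -162/881, Gamma_uuv = 0, Gamma_uvv = 324/881, Gamma_vuu = 916/2643, Gamma_vuv = 0, Gamma_vvv = -1832/2643
X = (3/8, 3/2), Y = (-9/8, 23/16) at the point


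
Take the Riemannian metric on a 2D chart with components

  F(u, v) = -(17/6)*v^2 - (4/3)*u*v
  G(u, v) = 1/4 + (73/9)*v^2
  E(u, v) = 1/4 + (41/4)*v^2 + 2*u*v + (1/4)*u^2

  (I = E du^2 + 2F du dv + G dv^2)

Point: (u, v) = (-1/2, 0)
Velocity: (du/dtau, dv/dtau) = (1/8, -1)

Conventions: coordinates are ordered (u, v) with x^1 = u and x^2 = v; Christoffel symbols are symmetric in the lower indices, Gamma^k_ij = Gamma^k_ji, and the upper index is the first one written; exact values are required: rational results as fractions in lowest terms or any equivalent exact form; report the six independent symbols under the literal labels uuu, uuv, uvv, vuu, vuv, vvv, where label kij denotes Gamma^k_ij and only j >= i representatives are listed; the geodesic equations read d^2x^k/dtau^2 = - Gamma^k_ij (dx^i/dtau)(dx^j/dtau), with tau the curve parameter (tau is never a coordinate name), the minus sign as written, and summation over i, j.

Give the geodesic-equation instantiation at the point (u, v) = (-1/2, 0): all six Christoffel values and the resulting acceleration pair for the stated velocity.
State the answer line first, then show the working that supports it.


Answer: Gamma_uuu = -2/5, Gamma_uuv = -8/5, Gamma_uvv = 32/15, Gamma_vuu = 2, Gamma_vuv = 0, Gamma_vvv = 0; accelerations (d^2u/dtau^2, d^2v/dtau^2) = (-1213/480, -1/32)

E = 5/16, F = 0, G = 1/4 at the point
E_u = -1/4, E_v = -1, F_u = 0, F_v = 2/3, G_u = 0, G_v = 0
EG - F^2 = 5/64;  g^inv = (64/5) * [[1/4, 0], [0, 5/16]]
first-kind symbols [ij,l] = (1/2)(d_i g_jl + d_j g_il - d_l g_ij): [uu,u] = E_u/2 = -1/8, [uu,v] = F_u - E_v/2 = 1/2, [uv,u] = E_v/2 = -1/2, [uv,v] = G_u/2 = 0, [vv,u] = F_v - G_u/2 = 2/3, [vv,v] = G_v/2 = 0
Gamma^u_ij = (G*[ij,u] - F*[ij,v])/(EG - F^2), Gamma^v_ij = (E*[ij,v] - F*[ij,u])/(EG - F^2)
Gamma_uuu = -2/5, Gamma_uuv = -8/5, Gamma_uvv = 32/15, Gamma_vuu = 2, Gamma_vuv = 0, Gamma_vvv = 0
d^2u/dtau^2 = -(Gamma_uuu*(1/8)^2 + 2*Gamma_uuv*(1/8)*(-1) + Gamma_uvv*(-1)^2) = -1213/480
d^2v/dtau^2 = -(Gamma_vuu*(1/8)^2 + 2*Gamma_vuv*(1/8)*(-1) + Gamma_vvv*(-1)^2) = -1/32


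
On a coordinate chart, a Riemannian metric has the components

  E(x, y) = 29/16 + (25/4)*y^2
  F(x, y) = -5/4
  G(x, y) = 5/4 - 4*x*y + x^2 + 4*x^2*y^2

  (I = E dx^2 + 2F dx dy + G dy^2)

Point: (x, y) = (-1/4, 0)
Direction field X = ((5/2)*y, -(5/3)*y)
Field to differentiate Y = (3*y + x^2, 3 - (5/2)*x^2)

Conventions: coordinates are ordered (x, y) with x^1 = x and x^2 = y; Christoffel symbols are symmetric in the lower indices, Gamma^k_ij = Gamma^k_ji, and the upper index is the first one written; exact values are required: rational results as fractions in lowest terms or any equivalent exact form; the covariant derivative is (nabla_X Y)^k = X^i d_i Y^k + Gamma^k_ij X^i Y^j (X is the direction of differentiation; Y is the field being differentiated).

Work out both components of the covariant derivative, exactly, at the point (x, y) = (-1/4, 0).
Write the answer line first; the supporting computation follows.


Answer: (nabla_X Y)^x = 0, (nabla_X Y)^y = 0

E = 29/16, F = -5/4, G = 21/16 at the point
E_x = 0, E_y = 0, F_x = 0, F_y = 0, G_x = -1/2, G_y = 1
EG - F^2 = 209/256;  g^inv = (256/209) * [[21/16, 5/4], [5/4, 29/16]]
first-kind symbols [ij,l] = (1/2)(d_i g_jl + d_j g_il - d_l g_ij): [xx,x] = E_x/2 = 0, [xx,y] = F_x - E_y/2 = 0, [xy,x] = E_y/2 = 0, [xy,y] = G_x/2 = -1/4, [yy,x] = F_y - G_x/2 = 1/4, [yy,y] = G_y/2 = 1/2
Gamma^x_ij = (G*[ij,x] - F*[ij,y])/(EG - F^2), Gamma^y_ij = (E*[ij,y] - F*[ij,x])/(EG - F^2)
Gamma_xxx = 0, Gamma_xxy = -80/209, Gamma_xyy = 244/209, Gamma_yxx = 0, Gamma_yxy = -116/209, Gamma_yyy = 312/209
X = (0, 0), Y = (1/16, 91/32) at the point


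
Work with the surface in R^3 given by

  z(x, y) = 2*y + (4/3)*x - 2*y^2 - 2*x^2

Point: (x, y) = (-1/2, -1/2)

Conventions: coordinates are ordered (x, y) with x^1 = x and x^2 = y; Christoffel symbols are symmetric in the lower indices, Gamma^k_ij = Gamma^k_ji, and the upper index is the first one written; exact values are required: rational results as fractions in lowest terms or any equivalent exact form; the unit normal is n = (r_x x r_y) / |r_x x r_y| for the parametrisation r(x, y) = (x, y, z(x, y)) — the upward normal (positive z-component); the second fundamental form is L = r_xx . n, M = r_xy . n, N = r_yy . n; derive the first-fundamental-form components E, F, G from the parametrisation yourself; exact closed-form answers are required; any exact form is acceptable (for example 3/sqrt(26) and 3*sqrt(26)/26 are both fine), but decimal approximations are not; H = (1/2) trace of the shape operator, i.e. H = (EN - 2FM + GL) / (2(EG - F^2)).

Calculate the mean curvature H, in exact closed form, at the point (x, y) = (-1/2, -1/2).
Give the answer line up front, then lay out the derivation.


Answer: H = -1572*sqrt(253)/64009

z_x = 10/3, z_y = 4, z_xx = -4, z_xy = 0, z_yy = -4
E = 109/9, F = 40/3, G = 17; answer radicand W^2 = 253/9
unnormalised second-form numerators: l = -4, m = 0, n = -4; L = l/sqrt(253/9), and similarly M = m/sqrt(W^2), N = n/sqrt(W^2)
H = (E*n - 2*F*m + G*l) / (2*(EG - F^2)*sqrt(W^2)); E*n - 2*F*m + G*l = -1048/9, EG - F^2 = 253/9, so H = (-524/253)/sqrt(253/9)


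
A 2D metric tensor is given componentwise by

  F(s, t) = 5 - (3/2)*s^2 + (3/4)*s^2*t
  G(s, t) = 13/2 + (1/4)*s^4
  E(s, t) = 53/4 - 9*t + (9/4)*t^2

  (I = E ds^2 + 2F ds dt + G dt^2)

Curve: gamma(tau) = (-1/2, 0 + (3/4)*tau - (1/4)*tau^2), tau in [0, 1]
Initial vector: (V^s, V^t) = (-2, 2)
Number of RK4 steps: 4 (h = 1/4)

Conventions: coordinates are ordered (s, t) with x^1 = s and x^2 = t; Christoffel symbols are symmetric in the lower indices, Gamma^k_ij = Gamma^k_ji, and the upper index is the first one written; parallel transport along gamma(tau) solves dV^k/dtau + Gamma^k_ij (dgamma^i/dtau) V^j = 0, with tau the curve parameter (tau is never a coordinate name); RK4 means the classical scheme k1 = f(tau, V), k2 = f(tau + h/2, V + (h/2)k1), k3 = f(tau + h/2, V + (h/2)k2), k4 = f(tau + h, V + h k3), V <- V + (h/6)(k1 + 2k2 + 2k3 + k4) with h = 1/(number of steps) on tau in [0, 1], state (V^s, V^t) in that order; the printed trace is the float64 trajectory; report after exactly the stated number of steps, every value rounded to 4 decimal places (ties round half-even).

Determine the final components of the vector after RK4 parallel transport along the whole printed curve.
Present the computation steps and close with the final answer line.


gamma'(tau) = (0, 3/4 - (1/2)*tau); f(tau, V)^k = -Gamma^k_ij(gamma(tau)) gamma'^i(tau) V^j; h = 1/4; intermediate values shown to 6 dp
curve data and Christoffel symbols at the stage parameters:
  tau = 0.000000: gamma = (-0.500000, 0.000000), gamma' = (0.000000, 0.750000); Gamma_sss = -0.427308, Gamma_sst = -0.447038, Gamma_stt = 0.025083, Gamma_tss = 1.224180, Gamma_tst = 0.307729, Gamma_ttt = -0.017805
  tau = 0.125000: gamma = (-0.500000, 0.089844), gamma' = (0.000000, 0.687500); Gamma_sss = -0.446045, Gamma_sst = -0.464710, Gamma_stt = 0.027315, Gamma_tss = 1.197267, Gamma_tst = 0.321476, Gamma_ttt = -0.019459
  tau = 0.250000: gamma = (-0.500000, 0.171875), gamma' = (0.000000, 0.625000); Gamma_sss = -0.464429, Gamma_sst = -0.482022, Gamma_stt = 0.029618, Gamma_tss = 1.173690, Gamma_tst = 0.334947, Gamma_ttt = -0.021171
  tau = 0.375000: gamma = (-0.500000, 0.246094), gamma' = (0.000000, 0.562500); Gamma_sss = -0.482217, Gamma_sst = -0.498744, Gamma_stt = 0.031959, Gamma_tss = 1.153262, Gamma_tst = 0.347964, Gamma_ttt = -0.022912
  tau = 0.500000: gamma = (-0.500000, 0.312500), gamma' = (0.000000, 0.500000); Gamma_sss = -0.499147, Gamma_sst = -0.514632, Gamma_stt = 0.034291, Gamma_tss = 1.135778, Gamma_tst = 0.360338, Gamma_ttt = -0.024649
  tau = 0.625000: gamma = (-0.500000, 0.371094), gamma' = (0.000000, 0.437500); Gamma_sss = -0.514944, Gamma_sst = -0.529434, Gamma_stt = 0.036563, Gamma_tss = 1.121023, Gamma_tst = 0.371871, Gamma_ttt = -0.026344
  tau = 0.750000: gamma = (-0.500000, 0.421875), gamma' = (0.000000, 0.375000); Gamma_sss = -0.529333, Gamma_sst = -0.542895, Gamma_stt = 0.038716, Gamma_tss = 1.108783, Gamma_tst = 0.382363, Gamma_ttt = -0.027952
  tau = 0.875000: gamma = (-0.500000, 0.464844), gamma' = (0.000000, 0.312500); Gamma_sss = -0.542046, Gamma_sst = -0.554770, Gamma_stt = 0.040685, Gamma_tss = 1.098847, Gamma_tst = 0.391622, Gamma_ttt = -0.029424
  tau = 1.000000: gamma = (-0.500000, 0.500000), gamma' = (0.000000, 0.250000); Gamma_sss = -0.552832, Gamma_sst = -0.564833, Gamma_stt = 0.042408, Gamma_tss = 1.091020, Gamma_tst = 0.399471, Gamma_ttt = -0.030713
step 0: V^s = -2.0000, V^t = 2.0000
step 1: k1 = (-0.708180, 0.488301), k2 = (-0.705963, 0.489167), k3 = (-0.705876, 0.489107), k4 = (-0.694978, 0.483707); V <- V + (h/6)(k1 + 2k2 + 2k3 + k4): V^s = -2.1761, V^t = 2.1220
step 2: k1 = (-0.694867, 0.483630), k2 = (-0.674097, 0.471059), k3 = (-0.673341, 0.470531), k4 = (-0.641666, 0.450001); V <- V + (h/6)(k1 + 2k2 + 2k3 + k4): V^s = -2.3441, V^t = 2.2394
step 3: k1 = (-0.641569, 0.449933), k2 = (-0.598253, 0.420874), k3 = (-0.596941, 0.419951), k4 = (-0.541642, 0.382082); V <- V + (h/6)(k1 + 2k2 + 2k3 + k4): V^s = -2.4930, V^t = 2.3441
step 4: k1 = (-0.541570, 0.382031), k2 = (-0.474346, 0.335376), k3 = (-0.472815, 0.334294), k4 = (-0.394461, 0.279415); V <- V + (h/6)(k1 + 2k2 + 2k3 + k4): V^s = -2.6109, V^t = 2.4275

Answer: V^s = -2.6109, V^t = 2.4275
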